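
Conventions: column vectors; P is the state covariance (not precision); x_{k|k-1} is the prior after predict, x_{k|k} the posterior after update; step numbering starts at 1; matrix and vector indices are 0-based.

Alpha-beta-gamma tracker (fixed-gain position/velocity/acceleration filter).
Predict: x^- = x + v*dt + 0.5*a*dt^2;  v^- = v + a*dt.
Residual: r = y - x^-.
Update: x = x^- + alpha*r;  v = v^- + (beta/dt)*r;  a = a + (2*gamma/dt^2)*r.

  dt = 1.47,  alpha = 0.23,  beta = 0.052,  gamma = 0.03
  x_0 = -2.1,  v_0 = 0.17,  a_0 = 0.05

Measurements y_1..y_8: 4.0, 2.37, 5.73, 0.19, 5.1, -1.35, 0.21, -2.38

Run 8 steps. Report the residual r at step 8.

step 1: x_pred=-1.7961  r=5.7961  x^+=-0.4630  v^+=0.4485  a^+=0.2109
step 2: x_pred=0.4243  r=1.9457  x^+=0.8718  v^+=0.8274  a^+=0.2650
step 3: x_pred=2.3744  r=3.3556  x^+=3.1462  v^+=1.3356  a^+=0.3581
step 4: x_pred=5.4965  r=-5.3065  x^+=4.2760  v^+=1.6744  a^+=0.2108
step 5: x_pred=6.9651  r=-1.8651  x^+=6.5361  v^+=1.9183  a^+=0.1590
step 6: x_pred=9.5278  r=-10.8778  x^+=7.0259  v^+=1.7672  a^+=-0.1430
step 7: x_pred=9.4691  r=-9.2591  x^+=7.3395  v^+=1.2294  a^+=-0.4001
step 8: x_pred=8.7145  r=-11.0945  x^+=6.1627  v^+=0.2488  a^+=-0.7082

resid = -11.0945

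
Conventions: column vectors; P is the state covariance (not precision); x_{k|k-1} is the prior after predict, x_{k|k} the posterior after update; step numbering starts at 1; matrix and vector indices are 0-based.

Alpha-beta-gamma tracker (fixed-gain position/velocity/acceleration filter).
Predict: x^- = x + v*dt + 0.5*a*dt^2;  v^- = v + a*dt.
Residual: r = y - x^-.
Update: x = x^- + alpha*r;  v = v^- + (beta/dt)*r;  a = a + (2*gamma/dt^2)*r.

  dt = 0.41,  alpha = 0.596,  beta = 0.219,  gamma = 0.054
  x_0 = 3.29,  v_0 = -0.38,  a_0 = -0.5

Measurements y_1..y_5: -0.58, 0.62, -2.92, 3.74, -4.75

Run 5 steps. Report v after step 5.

step 1: x_pred=3.0922  r=-3.6722  x^+=0.9036  v^+=-2.5465  a^+=-2.8593
step 2: x_pred=-0.3808  r=1.0008  x^+=0.2157  v^+=-3.1842  a^+=-2.2163
step 3: x_pred=-1.2761  r=-1.6439  x^+=-2.2559  v^+=-4.9709  a^+=-3.2724
step 4: x_pred=-4.5690  r=8.3090  x^+=0.3832  v^+=-1.8744  a^+=2.0659
step 5: x_pred=-0.2117  r=-4.5383  x^+=-2.9165  v^+=-3.4515  a^+=-0.8498

v_post = -3.4515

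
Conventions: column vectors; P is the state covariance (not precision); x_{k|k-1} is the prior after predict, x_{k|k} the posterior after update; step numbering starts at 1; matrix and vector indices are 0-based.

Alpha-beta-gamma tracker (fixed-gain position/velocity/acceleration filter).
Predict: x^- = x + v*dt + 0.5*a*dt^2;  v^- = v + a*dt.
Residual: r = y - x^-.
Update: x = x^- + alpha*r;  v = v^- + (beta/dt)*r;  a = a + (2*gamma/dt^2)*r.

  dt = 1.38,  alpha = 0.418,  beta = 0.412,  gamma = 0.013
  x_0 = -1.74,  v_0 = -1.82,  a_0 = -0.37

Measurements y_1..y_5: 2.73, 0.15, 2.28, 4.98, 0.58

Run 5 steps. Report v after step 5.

step 1: x_pred=-4.6039  r=7.3339  x^+=-1.5383  v^+=-0.1411  a^+=-0.2699
step 2: x_pred=-1.9900  r=2.1400  x^+=-1.0955  v^+=0.1254  a^+=-0.2407
step 3: x_pred=-1.1515  r=3.4315  x^+=0.2828  v^+=0.8178  a^+=-0.1938
step 4: x_pred=1.2269  r=3.7531  x^+=2.7957  v^+=1.6708  a^+=-0.1426
step 5: x_pred=4.9657  r=-4.3857  x^+=3.1325  v^+=0.1648  a^+=-0.2024

v_post = 0.1648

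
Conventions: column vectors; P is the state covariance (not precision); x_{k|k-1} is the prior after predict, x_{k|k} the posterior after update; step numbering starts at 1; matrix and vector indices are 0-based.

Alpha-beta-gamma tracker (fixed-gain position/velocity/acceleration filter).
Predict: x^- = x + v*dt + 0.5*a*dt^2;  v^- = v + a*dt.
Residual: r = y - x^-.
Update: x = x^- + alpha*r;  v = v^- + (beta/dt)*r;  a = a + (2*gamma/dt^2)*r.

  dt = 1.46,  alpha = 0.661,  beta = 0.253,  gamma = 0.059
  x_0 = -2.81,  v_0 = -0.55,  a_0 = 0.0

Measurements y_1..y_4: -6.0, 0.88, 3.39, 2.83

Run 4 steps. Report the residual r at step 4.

step 1: x_pred=-3.6130  r=-2.3870  x^+=-5.1908  v^+=-0.9636  a^+=-0.1321
step 2: x_pred=-6.7386  r=7.6186  x^+=-1.7027  v^+=0.1636  a^+=0.2896
step 3: x_pred=-1.1551  r=4.5451  x^+=1.8492  v^+=1.3741  a^+=0.5412
step 4: x_pred=4.4322  r=-1.6022  x^+=3.3731  v^+=1.8866  a^+=0.4525

resid = -1.6022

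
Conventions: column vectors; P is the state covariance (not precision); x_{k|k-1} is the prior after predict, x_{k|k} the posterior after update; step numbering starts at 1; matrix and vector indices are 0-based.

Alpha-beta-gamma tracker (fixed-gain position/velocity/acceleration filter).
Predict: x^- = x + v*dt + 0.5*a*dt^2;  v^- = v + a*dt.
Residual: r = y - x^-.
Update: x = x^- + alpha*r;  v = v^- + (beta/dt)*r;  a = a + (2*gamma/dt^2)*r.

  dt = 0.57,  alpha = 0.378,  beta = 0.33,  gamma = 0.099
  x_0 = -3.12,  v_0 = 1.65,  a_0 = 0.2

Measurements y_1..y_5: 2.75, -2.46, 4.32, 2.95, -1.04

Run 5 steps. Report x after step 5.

step 1: x_pred=-2.1470  r=4.8970  x^+=-0.2959  v^+=4.5991  a^+=3.1843
step 2: x_pred=2.8428  r=-5.3028  x^+=0.8384  v^+=3.3441  a^+=-0.0473
step 3: x_pred=2.7368  r=1.5832  x^+=3.3353  v^+=4.2337  a^+=0.9175
step 4: x_pred=5.8975  r=-2.9475  x^+=4.7834  v^+=3.0502  a^+=-0.8788
step 5: x_pred=6.3792  r=-7.4192  x^+=3.5748  v^+=-1.7460  a^+=-5.4002

x_post = 3.5748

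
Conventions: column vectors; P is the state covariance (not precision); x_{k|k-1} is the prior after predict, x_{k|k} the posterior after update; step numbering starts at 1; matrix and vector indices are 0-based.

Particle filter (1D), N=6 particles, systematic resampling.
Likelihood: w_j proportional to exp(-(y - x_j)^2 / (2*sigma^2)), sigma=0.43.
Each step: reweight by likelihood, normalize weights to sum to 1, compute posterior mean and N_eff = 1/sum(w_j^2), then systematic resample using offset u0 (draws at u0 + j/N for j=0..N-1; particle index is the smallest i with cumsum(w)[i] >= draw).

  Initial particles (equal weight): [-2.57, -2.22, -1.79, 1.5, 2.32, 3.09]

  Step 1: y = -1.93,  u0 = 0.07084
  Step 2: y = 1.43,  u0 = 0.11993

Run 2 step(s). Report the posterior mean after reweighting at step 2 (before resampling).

post_mean = -1.7901

step 1: w=[0.1592, 0.3838, 0.4570, 0.0000, 0.0000, 0.0000]  mean=-2.0792  Neff=2.6212  idx=[0, 1, 1, 2, 2, 2]
step 2: w=[0.0000, 0.0001, 0.0001, 0.3333, 0.3333, 0.3333]  mean=-1.7901  Neff=3.0014  idx=[3, 3, 4, 4, 5, 5]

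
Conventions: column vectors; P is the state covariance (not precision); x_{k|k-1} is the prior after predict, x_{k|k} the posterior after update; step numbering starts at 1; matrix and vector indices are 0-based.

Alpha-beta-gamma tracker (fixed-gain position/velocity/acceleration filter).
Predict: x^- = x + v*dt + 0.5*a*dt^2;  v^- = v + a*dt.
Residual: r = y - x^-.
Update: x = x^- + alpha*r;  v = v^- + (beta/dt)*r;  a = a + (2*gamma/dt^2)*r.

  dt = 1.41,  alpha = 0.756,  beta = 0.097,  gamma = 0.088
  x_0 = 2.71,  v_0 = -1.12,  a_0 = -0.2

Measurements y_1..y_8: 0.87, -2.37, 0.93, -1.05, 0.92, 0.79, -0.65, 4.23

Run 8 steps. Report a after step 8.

step 1: x_pred=0.9320  r=-0.0620  x^+=0.8851  v^+=-1.4063  a^+=-0.2055
step 2: x_pred=-1.3020  r=-1.0680  x^+=-2.1094  v^+=-1.7695  a^+=-0.3000
step 3: x_pred=-4.9026  r=5.8326  x^+=-0.4932  v^+=-1.7913  a^+=0.2163
step 4: x_pred=-2.8038  r=1.7538  x^+=-1.4779  v^+=-1.3656  a^+=0.3716
step 5: x_pred=-3.0341  r=3.9541  x^+=-0.0448  v^+=-0.5697  a^+=0.7216
step 6: x_pred=-0.1308  r=0.9208  x^+=0.5653  v^+=0.5111  a^+=0.8031
step 7: x_pred=2.0844  r=-2.7344  x^+=0.0172  v^+=1.4554  a^+=0.5611
step 8: x_pred=2.6270  r=1.6030  x^+=3.8389  v^+=2.3568  a^+=0.7030

a_post = 0.7030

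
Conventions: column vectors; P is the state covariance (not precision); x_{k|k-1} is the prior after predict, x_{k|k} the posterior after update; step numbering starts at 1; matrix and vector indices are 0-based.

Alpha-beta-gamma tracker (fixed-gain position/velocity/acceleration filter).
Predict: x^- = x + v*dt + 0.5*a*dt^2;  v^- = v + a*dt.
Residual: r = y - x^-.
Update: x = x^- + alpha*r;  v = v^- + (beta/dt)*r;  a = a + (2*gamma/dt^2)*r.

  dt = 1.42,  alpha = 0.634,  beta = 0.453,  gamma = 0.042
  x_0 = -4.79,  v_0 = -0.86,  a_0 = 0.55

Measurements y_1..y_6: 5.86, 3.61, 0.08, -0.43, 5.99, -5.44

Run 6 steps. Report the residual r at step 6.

step 1: x_pred=-5.4567  r=11.3167  x^+=1.7181  v^+=3.5312  a^+=1.0214
step 2: x_pred=7.7622  r=-4.1522  x^+=5.1297  v^+=3.6570  a^+=0.8485
step 3: x_pred=11.1781  r=-11.0981  x^+=4.1419  v^+=1.3214  a^+=0.3861
step 4: x_pred=6.4076  r=-6.8376  x^+=2.0726  v^+=-0.3116  a^+=0.1013
step 5: x_pred=1.7322  r=4.2578  x^+=4.4317  v^+=1.1905  a^+=0.2787
step 6: x_pred=6.4032  r=-11.8432  x^+=-1.1054  v^+=-2.1919  a^+=-0.2147

resid = -11.8432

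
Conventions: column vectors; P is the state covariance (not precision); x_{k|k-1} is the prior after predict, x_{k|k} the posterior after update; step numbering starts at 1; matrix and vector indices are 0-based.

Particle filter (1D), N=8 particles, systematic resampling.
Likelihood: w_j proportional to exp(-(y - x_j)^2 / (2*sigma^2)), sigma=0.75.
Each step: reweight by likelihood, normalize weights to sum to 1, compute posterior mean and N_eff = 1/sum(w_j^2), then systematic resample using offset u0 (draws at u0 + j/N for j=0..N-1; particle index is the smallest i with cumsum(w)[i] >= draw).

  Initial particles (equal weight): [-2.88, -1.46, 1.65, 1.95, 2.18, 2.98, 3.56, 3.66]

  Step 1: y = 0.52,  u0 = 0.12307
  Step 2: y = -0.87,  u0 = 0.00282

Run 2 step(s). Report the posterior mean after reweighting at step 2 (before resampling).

post_mean = 1.6903

step 1: w=[0.0001, 0.0506, 0.5305, 0.2680, 0.1425, 0.0076, 0.0004, 0.0003]  mean=1.6598  Neff=2.6583  idx=[2, 2, 2, 2, 3, 3, 4, 5]
step 2: w=[0.2196, 0.2196, 0.2196, 0.2196, 0.0529, 0.0529, 0.0159, 0.0001]  mean=1.6903  Neff=5.0335  idx=[0, 0, 1, 1, 2, 2, 3, 3]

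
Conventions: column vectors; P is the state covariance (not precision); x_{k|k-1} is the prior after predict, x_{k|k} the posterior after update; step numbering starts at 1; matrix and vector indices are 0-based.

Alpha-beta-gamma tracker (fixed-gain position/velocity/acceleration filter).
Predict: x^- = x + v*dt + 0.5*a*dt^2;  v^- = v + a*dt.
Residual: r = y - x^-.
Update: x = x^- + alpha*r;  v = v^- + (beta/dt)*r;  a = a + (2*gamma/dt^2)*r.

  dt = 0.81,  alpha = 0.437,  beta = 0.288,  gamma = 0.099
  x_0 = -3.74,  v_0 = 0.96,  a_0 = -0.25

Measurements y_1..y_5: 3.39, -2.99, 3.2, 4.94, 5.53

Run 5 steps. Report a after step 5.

a_post = -0.2729

step 1: x_pred=-3.0444  r=6.4344  x^+=-0.2326  v^+=3.0453  a^+=1.6918
step 2: x_pred=2.7891  r=-5.7791  x^+=0.2636  v^+=2.3609  a^+=-0.0522
step 3: x_pred=2.1588  r=1.0412  x^+=2.6138  v^+=2.6887  a^+=0.2620
step 4: x_pred=4.8776  r=0.0624  x^+=4.9049  v^+=2.9231  a^+=0.2808
step 5: x_pred=7.3647  r=-1.8347  x^+=6.5630  v^+=2.4982  a^+=-0.2729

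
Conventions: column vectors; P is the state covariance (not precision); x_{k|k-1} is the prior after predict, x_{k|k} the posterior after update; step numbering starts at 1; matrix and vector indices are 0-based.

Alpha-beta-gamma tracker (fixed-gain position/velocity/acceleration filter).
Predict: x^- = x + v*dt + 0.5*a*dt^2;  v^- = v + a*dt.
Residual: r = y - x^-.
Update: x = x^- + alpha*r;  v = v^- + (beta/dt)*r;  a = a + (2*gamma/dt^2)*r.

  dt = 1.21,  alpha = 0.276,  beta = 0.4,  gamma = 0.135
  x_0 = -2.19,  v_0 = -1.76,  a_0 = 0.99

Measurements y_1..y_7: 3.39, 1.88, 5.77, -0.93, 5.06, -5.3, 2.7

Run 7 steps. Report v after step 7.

step 1: x_pred=-3.5949  r=6.9849  x^+=-1.6670  v^+=1.7469  a^+=2.2781
step 2: x_pred=2.1144  r=-0.2344  x^+=2.0497  v^+=4.4260  a^+=2.2349
step 3: x_pred=9.0412  r=-3.2712  x^+=8.1383  v^+=6.0488  a^+=1.6316
step 4: x_pred=16.6518  r=-17.5818  x^+=11.7992  v^+=2.2109  a^+=-1.6107
step 5: x_pred=13.2952  r=-8.2352  x^+=11.0223  v^+=-2.4605  a^+=-3.1294
step 6: x_pred=5.7543  r=-11.0543  x^+=2.7033  v^+=-9.9013  a^+=-5.1679
step 7: x_pred=-13.0605  r=15.7605  x^+=-8.7106  v^+=-10.9445  a^+=-2.2615

v_post = -10.9445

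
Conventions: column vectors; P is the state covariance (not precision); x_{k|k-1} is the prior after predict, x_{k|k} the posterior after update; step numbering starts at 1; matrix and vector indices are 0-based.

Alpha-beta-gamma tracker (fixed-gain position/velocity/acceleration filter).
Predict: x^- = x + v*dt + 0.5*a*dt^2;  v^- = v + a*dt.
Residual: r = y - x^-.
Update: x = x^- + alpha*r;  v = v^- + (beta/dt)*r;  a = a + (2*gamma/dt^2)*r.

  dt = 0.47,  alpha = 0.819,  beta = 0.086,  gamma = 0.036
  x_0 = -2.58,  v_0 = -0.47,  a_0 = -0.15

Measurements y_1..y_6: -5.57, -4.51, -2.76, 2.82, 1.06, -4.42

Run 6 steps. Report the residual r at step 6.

resid = -6.3792

step 1: x_pred=-2.8175  r=-2.7525  x^+=-5.0718  v^+=-1.0442  a^+=-1.0472
step 2: x_pred=-5.6782  r=1.1682  x^+=-4.7214  v^+=-1.3226  a^+=-0.6664
step 3: x_pred=-5.4167  r=2.6567  x^+=-3.2409  v^+=-1.1497  a^+=0.1995
step 4: x_pred=-3.7592  r=6.5792  x^+=1.6292  v^+=0.1480  a^+=2.3439
step 5: x_pred=1.9576  r=-0.8976  x^+=1.2225  v^+=1.0854  a^+=2.0514
step 6: x_pred=1.9592  r=-6.3792  x^+=-3.2654  v^+=0.8822  a^+=-0.0279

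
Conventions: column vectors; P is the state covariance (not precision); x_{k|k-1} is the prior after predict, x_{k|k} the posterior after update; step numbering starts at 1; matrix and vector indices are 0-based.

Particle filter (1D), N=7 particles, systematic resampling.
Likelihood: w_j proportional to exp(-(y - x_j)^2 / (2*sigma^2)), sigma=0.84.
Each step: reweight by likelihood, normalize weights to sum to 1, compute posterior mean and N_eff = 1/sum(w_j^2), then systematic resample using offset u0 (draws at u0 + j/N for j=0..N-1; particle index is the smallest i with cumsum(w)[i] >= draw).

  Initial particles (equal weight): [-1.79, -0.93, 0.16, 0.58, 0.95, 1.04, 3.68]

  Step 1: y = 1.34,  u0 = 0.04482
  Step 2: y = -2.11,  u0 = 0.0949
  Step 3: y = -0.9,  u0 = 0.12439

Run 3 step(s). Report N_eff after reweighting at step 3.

step 1: w=[0.0003, 0.0089, 0.1277, 0.2274, 0.3074, 0.3212, 0.0071]  mean=0.7956  Neff=3.7617  idx=[2, 3, 3, 4, 4, 5, 5]
step 2: w=[0.6149, 0.1405, 0.1405, 0.0311, 0.0311, 0.0209, 0.0209]  mean=0.3640  Neff=2.3788  idx=[0, 0, 0, 0, 1, 2, 4]
step 3: w=[0.1947, 0.1947, 0.1947, 0.1947, 0.0914, 0.0914, 0.0382]  mean=0.2670  Neff=5.8871  idx=[0, 1, 2, 2, 3, 4, 6]

N_eff = 5.8871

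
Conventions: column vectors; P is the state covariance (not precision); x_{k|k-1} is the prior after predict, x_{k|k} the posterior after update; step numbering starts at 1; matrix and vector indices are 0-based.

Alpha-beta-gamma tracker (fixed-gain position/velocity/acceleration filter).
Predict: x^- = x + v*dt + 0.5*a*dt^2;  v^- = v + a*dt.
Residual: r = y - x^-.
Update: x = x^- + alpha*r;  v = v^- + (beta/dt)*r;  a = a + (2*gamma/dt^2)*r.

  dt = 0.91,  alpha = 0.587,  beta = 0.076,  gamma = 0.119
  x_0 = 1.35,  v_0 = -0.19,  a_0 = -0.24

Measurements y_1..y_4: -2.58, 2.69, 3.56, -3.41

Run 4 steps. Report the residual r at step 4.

step 1: x_pred=1.0777  r=-3.6577  x^+=-1.0694  v^+=-0.7139  a^+=-1.2912
step 2: x_pred=-2.2536  r=4.9436  x^+=0.6483  v^+=-1.4760  a^+=0.1296
step 3: x_pred=-0.6413  r=4.2013  x^+=1.8249  v^+=-1.0073  a^+=1.3370
step 4: x_pred=1.4619  r=-4.8719  x^+=-1.3979  v^+=-0.1974  a^+=-0.0632

resid = -4.8719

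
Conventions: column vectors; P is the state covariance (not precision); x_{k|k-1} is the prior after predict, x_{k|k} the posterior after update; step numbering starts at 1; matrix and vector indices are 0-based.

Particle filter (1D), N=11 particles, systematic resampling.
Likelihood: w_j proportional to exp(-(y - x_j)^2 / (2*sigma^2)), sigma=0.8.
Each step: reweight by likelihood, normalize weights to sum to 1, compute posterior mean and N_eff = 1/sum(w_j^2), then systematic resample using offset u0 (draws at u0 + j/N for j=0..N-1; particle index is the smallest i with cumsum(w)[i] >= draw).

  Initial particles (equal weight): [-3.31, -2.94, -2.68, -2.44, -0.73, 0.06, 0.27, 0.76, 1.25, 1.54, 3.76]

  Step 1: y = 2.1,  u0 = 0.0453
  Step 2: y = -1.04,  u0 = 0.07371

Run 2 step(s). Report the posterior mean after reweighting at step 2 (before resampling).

step 1: w=[0.0000, 0.0000, 0.0000, 0.0000, 0.0010, 0.0212, 0.0400, 0.1346, 0.3112, 0.4284, 0.0636]  mean=1.4014  Neff=3.2833  idx=[6, 7, 8, 8, 8, 8, 9, 9, 9, 9, 10]
step 2: w=[0.6088, 0.1851, 0.0387, 0.0387, 0.0387, 0.0387, 0.0128, 0.0128, 0.0128, 0.0128, 0.0000]  mean=0.5775  Neff=2.4296  idx=[0, 0, 0, 0, 0, 0, 1, 1, 2, 4, 8]

post_mean = 0.5775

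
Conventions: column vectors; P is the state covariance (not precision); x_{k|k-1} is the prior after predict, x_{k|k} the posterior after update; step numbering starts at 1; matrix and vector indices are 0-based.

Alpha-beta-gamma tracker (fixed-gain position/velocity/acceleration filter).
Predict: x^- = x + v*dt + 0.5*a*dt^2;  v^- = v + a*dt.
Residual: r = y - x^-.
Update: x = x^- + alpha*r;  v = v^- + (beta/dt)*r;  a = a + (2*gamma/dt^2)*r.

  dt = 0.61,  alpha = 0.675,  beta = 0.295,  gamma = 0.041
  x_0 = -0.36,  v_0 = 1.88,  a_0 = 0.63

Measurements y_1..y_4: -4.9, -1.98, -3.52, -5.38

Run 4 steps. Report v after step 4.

step 1: x_pred=0.9040  r=-5.8040  x^+=-3.0137  v^+=-0.5426  a^+=-0.6490
step 2: x_pred=-3.4654  r=1.4854  x^+=-2.4628  v^+=-0.2201  a^+=-0.3217
step 3: x_pred=-2.6569  r=-0.8631  x^+=-3.2395  v^+=-0.8338  a^+=-0.5119
step 4: x_pred=-3.8433  r=-1.5367  x^+=-4.8806  v^+=-1.8892  a^+=-0.8505

v_post = -1.8892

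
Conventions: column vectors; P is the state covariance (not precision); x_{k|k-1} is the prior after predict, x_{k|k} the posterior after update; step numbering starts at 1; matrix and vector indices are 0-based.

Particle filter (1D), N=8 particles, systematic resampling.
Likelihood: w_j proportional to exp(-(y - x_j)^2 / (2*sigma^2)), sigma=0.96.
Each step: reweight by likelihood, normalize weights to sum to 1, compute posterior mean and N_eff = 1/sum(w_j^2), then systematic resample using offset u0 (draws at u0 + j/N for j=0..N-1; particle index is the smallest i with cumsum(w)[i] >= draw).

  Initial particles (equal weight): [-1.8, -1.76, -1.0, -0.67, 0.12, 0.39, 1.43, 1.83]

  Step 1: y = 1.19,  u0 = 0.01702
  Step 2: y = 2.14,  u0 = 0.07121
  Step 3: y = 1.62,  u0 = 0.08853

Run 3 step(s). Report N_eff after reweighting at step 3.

N_eff = 7.7059

step 1: w=[0.0024, 0.0027, 0.0228, 0.0470, 0.1649, 0.2169, 0.2975, 0.2458]  mean=0.9162  Neff=4.4265  idx=[2, 4, 5, 5, 6, 6, 7, 7]
step 2: w=[0.0012, 0.0279, 0.0485, 0.0485, 0.1944, 0.1944, 0.2425, 0.2425]  mean=1.4836  Neff=5.0326  idx=[2, 4, 5, 5, 6, 6, 7, 7]
step 3: w=[0.0604, 0.1346, 0.1346, 0.1346, 0.1340, 0.1340, 0.1340, 0.1340]  mean=1.5816  Neff=7.7059  idx=[1, 2, 3, 3, 4, 5, 6, 7]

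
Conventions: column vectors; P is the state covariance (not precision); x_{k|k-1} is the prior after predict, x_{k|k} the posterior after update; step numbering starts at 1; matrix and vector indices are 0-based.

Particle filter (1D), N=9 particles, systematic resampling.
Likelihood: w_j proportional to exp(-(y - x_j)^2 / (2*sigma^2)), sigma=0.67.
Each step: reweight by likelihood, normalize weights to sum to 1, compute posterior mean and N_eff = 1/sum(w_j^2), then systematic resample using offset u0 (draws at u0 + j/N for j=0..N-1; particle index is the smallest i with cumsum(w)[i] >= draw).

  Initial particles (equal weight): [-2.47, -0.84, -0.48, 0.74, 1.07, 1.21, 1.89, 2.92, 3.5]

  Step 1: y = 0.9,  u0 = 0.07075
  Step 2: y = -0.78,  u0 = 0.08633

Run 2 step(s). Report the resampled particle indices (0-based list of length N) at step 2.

step 1: w=[0.0000, 0.0103, 0.0359, 0.2910, 0.2899, 0.2690, 0.1005, 0.0032, 0.0002]  mean=1.0251  Neff=3.9583  idx=[3, 3, 3, 4, 4, 4, 5, 5, 6]
step 2: w=[0.2385, 0.2385, 0.2385, 0.0691, 0.0691, 0.0691, 0.0380, 0.0380, 0.0011]  mean=0.8454  Neff=5.3219  idx=[0, 0, 1, 1, 2, 2, 3, 5, 7]

resampled_idx = [0, 0, 1, 1, 2, 2, 3, 5, 7]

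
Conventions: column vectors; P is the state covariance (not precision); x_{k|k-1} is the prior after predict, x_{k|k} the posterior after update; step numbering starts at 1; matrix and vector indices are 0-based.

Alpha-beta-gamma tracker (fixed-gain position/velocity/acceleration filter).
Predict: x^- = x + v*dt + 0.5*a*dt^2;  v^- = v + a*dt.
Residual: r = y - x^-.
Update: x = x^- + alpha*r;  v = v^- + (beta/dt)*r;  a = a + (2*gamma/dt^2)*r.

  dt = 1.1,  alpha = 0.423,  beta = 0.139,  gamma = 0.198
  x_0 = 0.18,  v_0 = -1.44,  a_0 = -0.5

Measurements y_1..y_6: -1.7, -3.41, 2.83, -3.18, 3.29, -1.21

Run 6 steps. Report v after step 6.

v_post = 7.4943

step 1: x_pred=-1.7065  r=0.0065  x^+=-1.7038  v^+=-1.9892  a^+=-0.4979
step 2: x_pred=-4.1931  r=0.7831  x^+=-3.8618  v^+=-2.4379  a^+=-0.2416
step 3: x_pred=-6.6897  r=9.5197  x^+=-2.6628  v^+=-1.5007  a^+=2.8739
step 4: x_pred=-2.5749  r=-0.6051  x^+=-2.8309  v^+=1.5842  a^+=2.6759
step 5: x_pred=0.5306  r=2.7594  x^+=1.6978  v^+=4.8763  a^+=3.5790
step 6: x_pred=9.2271  r=-10.4371  x^+=4.8122  v^+=7.4943  a^+=0.1632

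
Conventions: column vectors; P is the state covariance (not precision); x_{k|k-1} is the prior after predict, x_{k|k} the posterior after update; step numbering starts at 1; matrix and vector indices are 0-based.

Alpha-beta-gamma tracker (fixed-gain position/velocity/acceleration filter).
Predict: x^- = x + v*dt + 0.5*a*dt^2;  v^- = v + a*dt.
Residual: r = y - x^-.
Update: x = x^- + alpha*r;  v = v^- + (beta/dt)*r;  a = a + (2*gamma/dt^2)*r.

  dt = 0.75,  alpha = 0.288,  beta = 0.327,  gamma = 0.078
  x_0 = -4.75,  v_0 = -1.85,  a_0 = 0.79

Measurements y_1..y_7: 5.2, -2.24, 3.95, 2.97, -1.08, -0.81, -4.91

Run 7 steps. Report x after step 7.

step 1: x_pred=-5.9153  r=11.1153  x^+=-2.7141  v^+=3.5888  a^+=3.8726
step 2: x_pred=1.0667  r=-3.3067  x^+=0.1143  v^+=5.0516  a^+=2.9556
step 3: x_pred=4.7343  r=-0.7843  x^+=4.5084  v^+=6.9263  a^+=2.7381
step 4: x_pred=10.4732  r=-7.5032  x^+=8.3123  v^+=5.7085  a^+=0.6572
step 5: x_pred=12.7785  r=-13.8585  x^+=8.7872  v^+=0.1591  a^+=-3.1862
step 6: x_pred=8.0104  r=-8.8204  x^+=5.4701  v^+=-6.0763  a^+=-5.6324
step 7: x_pred=-0.6712  r=-4.2388  x^+=-1.8920  v^+=-12.1487  a^+=-6.8080

x_post = -1.8920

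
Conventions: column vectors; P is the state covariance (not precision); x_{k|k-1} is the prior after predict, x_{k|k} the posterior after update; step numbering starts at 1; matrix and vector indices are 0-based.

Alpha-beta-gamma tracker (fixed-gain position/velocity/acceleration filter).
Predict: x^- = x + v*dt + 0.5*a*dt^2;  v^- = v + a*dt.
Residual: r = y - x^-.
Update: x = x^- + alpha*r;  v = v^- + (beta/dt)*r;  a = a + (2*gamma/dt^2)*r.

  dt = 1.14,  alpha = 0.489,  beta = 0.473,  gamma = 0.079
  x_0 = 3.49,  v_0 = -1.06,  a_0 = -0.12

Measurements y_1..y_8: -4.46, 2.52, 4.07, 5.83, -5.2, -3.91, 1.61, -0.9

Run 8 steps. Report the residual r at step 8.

step 1: x_pred=2.2036  r=-6.6636  x^+=-1.0549  v^+=-3.9616  a^+=-0.9301
step 2: x_pred=-6.1755  r=8.6955  x^+=-1.9234  v^+=-1.4141  a^+=0.1270
step 3: x_pred=-3.4529  r=7.5229  x^+=0.2258  v^+=1.8521  a^+=1.0416
step 4: x_pred=3.0140  r=2.8160  x^+=4.3910  v^+=4.2079  a^+=1.3840
step 5: x_pred=10.0874  r=-15.2874  x^+=2.6119  v^+=-0.5572  a^+=-0.4746
step 6: x_pred=1.6682  r=-5.5782  x^+=-1.0595  v^+=-3.4127  a^+=-1.1528
step 7: x_pred=-5.6991  r=7.3091  x^+=-2.1250  v^+=-1.6942  a^+=-0.2642
step 8: x_pred=-4.2280  r=3.3280  x^+=-2.6006  v^+=-0.6145  a^+=0.1405

resid = 3.3280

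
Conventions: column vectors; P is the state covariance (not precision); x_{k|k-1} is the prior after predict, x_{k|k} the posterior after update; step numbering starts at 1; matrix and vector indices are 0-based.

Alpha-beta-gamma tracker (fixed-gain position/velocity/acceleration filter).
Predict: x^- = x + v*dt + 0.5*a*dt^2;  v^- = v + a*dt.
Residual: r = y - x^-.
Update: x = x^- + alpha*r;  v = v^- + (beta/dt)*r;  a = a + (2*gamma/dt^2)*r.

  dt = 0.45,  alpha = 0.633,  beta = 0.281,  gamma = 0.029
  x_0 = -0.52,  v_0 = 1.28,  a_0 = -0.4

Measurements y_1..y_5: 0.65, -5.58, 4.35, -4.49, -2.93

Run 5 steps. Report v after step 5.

step 1: x_pred=0.0155  r=0.6345  x^+=0.4171  v^+=1.4962  a^+=-0.2183
step 2: x_pred=1.0683  r=-6.6483  x^+=-3.1401  v^+=-2.7535  a^+=-2.1225
step 3: x_pred=-4.5940  r=8.9440  x^+=1.0675  v^+=1.8764  a^+=0.4393
step 4: x_pred=1.9564  r=-6.4464  x^+=-2.1242  v^+=-1.9513  a^+=-1.4071
step 5: x_pred=-3.1447  r=0.2147  x^+=-3.0088  v^+=-2.4504  a^+=-1.3456

v_post = -2.4504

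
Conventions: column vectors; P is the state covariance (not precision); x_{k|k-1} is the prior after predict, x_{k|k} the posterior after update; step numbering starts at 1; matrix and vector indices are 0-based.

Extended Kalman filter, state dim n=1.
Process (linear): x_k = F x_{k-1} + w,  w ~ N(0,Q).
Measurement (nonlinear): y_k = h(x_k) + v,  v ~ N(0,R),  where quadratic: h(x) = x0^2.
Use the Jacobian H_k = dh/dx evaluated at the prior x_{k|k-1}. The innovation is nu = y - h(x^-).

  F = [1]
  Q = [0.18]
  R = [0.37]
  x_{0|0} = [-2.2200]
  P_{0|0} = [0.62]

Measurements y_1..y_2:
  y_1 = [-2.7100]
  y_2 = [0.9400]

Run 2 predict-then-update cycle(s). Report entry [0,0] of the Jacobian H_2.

H_jac[0,0] = -1.0782

step 1: x^-=[-2.2200]  P^-=[0.8000]  H_jac=[-4.4400]  S=[16.1409]  K=[-0.2201]  nu=[-7.6384]  x^+=[-0.5391]  P^+=[0.0183]
step 2: x^-=[-0.5391]  P^-=[0.1983]  H_jac=[-1.0782]  S=[0.6006]  K=[-0.3561]  nu=[0.6494]  x^+=[-0.7703]  P^+=[0.1222]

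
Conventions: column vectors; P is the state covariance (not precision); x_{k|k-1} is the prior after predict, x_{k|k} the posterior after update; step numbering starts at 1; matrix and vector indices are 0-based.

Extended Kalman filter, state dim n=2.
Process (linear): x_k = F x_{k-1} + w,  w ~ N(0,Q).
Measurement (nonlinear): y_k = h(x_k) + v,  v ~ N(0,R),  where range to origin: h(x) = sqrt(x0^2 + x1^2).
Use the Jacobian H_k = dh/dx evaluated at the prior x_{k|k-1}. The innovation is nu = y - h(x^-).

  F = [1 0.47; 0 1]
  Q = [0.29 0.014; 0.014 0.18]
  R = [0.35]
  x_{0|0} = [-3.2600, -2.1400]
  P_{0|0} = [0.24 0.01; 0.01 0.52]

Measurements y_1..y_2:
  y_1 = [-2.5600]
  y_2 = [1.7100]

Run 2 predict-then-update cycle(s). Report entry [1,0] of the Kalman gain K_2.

step 1: x^-=[-4.2658, -2.1400]  P^-=[0.6543 0.2684; 0.2684 0.7000]  H_jac=[-0.8938 -0.4484]  S=[1.2286]  K=[-0.5739; -0.4507]  nu=[-7.3325]  x^+=[-0.0573, 1.1651]  P^+=[0.2495 -0.0494; -0.0494 0.4504]
step 2: x^-=[0.4902, 1.1651]  P^-=[0.5926 0.1762; 0.1762 0.6304]  H_jac=[0.3878 0.9217]  S=[1.1007]  K=[0.3564; 0.5900]  nu=[0.4460]  x^+=[0.6492, 1.4282]  P^+=[0.4528 -0.0552; -0.0552 0.2473]

K[1,0] = 0.5900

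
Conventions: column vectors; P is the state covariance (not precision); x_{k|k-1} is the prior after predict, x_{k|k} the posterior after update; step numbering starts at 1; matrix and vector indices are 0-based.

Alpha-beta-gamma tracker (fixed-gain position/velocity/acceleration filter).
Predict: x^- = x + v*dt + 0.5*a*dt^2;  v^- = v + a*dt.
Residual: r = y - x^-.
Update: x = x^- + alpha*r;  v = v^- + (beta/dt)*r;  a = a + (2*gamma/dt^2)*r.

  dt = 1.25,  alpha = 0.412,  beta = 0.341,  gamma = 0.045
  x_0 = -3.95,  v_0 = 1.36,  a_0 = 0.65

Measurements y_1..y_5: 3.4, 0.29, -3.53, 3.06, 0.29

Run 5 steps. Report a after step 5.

a_post = -0.3471

step 1: x_pred=-1.7422  r=5.1422  x^+=0.3764  v^+=3.5753  a^+=0.9462
step 2: x_pred=5.5847  r=-5.2947  x^+=3.4033  v^+=3.3136  a^+=0.6412
step 3: x_pred=8.0463  r=-11.5763  x^+=3.2769  v^+=0.9571  a^+=-0.0256
step 4: x_pred=4.4533  r=-1.3933  x^+=3.8793  v^+=0.5451  a^+=-0.1058
step 5: x_pred=4.4779  r=-4.1879  x^+=2.7525  v^+=-0.7297  a^+=-0.3471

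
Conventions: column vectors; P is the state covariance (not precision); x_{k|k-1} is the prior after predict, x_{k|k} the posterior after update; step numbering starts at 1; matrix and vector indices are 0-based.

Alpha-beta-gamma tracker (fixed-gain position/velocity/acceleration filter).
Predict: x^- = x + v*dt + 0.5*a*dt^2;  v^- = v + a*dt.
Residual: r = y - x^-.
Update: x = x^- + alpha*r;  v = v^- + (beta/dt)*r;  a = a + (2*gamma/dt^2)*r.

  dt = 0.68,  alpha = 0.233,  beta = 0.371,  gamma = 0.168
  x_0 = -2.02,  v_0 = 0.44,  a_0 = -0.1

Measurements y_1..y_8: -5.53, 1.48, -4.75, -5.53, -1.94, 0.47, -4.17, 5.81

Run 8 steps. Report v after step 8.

v_post = 7.2591

step 1: x_pred=-1.7439  r=-3.7861  x^+=-2.6261  v^+=-1.6936  a^+=-2.8511
step 2: x_pred=-4.4369  r=5.9169  x^+=-3.0583  v^+=-0.4042  a^+=1.4484
step 3: x_pred=-2.9983  r=-1.7517  x^+=-3.4064  v^+=-0.3750  a^+=0.1755
step 4: x_pred=-3.6209  r=-1.9091  x^+=-4.0657  v^+=-1.2973  a^+=-1.2118
step 5: x_pred=-5.2280  r=3.2880  x^+=-4.4619  v^+=-0.3274  a^+=1.1775
step 6: x_pred=-4.4123  r=4.8823  x^+=-3.2747  v^+=3.1370  a^+=4.7251
step 7: x_pred=-0.0491  r=-4.1209  x^+=-1.0093  v^+=4.1018  a^+=1.7307
step 8: x_pred=2.1801  r=3.6299  x^+=3.0259  v^+=7.2591  a^+=4.3684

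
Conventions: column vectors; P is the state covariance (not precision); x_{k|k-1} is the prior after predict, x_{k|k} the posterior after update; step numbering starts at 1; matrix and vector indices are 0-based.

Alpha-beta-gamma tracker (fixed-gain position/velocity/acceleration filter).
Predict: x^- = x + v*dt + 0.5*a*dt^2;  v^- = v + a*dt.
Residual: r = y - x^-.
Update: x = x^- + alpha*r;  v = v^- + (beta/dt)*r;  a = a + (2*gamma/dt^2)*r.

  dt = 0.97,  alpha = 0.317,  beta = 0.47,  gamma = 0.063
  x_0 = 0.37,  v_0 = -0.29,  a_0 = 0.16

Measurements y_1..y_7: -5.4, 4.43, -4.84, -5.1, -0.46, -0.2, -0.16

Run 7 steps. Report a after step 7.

step 1: x_pred=0.1640  r=-5.5640  x^+=-1.5998  v^+=-2.8307  a^+=-0.5851
step 2: x_pred=-4.6209  r=9.0509  x^+=-1.7518  v^+=0.9872  a^+=0.6269
step 3: x_pred=-0.4992  r=-4.3408  x^+=-1.8753  v^+=-0.5079  a^+=0.0457
step 4: x_pred=-2.3465  r=-2.7535  x^+=-3.2193  v^+=-1.7978  a^+=-0.3231
step 5: x_pred=-5.1152  r=4.6552  x^+=-3.6395  v^+=0.1444  a^+=0.3003
step 6: x_pred=-3.3582  r=3.1582  x^+=-2.3570  v^+=1.9660  a^+=0.7232
step 7: x_pred=-0.1098  r=-0.0502  x^+=-0.1257  v^+=2.6432  a^+=0.7165

a_post = 0.7165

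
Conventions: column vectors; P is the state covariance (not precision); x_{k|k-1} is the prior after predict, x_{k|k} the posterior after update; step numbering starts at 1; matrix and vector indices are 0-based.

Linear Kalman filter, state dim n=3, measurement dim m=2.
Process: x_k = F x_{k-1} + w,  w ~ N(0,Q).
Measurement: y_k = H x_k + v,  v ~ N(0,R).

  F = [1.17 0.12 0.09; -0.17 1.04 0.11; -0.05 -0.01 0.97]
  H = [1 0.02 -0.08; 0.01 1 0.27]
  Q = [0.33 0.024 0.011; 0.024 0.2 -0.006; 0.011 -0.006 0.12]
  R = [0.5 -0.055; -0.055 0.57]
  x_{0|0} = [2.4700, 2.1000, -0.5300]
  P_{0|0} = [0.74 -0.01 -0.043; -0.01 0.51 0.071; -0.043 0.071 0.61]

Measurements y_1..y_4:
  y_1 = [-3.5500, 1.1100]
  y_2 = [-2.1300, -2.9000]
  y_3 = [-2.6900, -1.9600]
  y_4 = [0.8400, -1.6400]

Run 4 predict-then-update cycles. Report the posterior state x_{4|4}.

x_post = [-0.9515, -0.9057, -1.0053]

step 1: x^-=[3.0942, 1.7058, -0.6586]  P^-=[1.3449 -0.0628 -0.0199; -0.0628 0.8018 0.1394; -0.0199 0.1394 0.6986]  S=[1.8500 -0.1191; -0.1191 1.4968]  K=[0.7286 0.0215; 0.0048 0.5608; -0.0255 0.2170]  nu=[-6.7310, -0.4489]  x^+=[-1.8195, 1.4216, -0.5846]  P^+=[0.3660 -0.0386 0.0263; -0.0386 0.3317 -0.0441; 0.0263 -0.0441 0.6256]
step 2: x^-=[-2.0108, 1.7234, -0.4903]  P^-=[0.8346 -0.0491 0.0691; -0.0491 0.5795 0.0135; 0.0691 0.0135 0.7079]  S=[1.3263 -0.0819; -0.0819 1.2078]  K=[0.6258 0.0241; 0.0007 0.4824; 0.0202 0.1713]  nu=[-0.1929, -4.4710]  x^+=[-2.2394, -0.4335, -1.2602]  P^+=[0.3169 -0.0390 0.0562; -0.0390 0.2984 -0.0856; 0.0562 -0.0856 0.6724]
step 3: x^-=[-2.7855, -0.2088, -1.1061]  P^-=[0.7725 -0.0446 0.1051; -0.0446 0.5322 -0.0285; 0.1051 -0.0285 0.7497]  S=[1.2590 -0.0670; -0.0670 1.1412]  K=[0.6077 0.0283; -0.0007 0.4592; 0.0437 0.1559]  nu=[0.0112, -1.4247]  x^+=[-2.8190, -0.8630, -1.3277]  P^+=[0.3089 -0.0401 0.0731; -0.0401 0.2915 -0.1088; 0.0731 -0.1088 0.7205]
step 4: x^-=[-3.5212, -0.5643, -1.1383]  P^-=[0.7647 -0.0453 0.1262; -0.0453 0.5195 -0.0496; 0.1262 -0.0496 0.7937]  S=[1.2482 -0.0617; -0.0617 1.1205]  K=[0.6054 0.0302; -0.0025 0.4512; 0.0569 0.1512]  nu=[4.2815, -0.7331]  x^+=[-0.9515, -0.9057, -1.0053]  P^+=[0.3086 -0.0418 0.0838; -0.0418 0.2913 -0.1243; 0.0838 -0.1243 0.7651]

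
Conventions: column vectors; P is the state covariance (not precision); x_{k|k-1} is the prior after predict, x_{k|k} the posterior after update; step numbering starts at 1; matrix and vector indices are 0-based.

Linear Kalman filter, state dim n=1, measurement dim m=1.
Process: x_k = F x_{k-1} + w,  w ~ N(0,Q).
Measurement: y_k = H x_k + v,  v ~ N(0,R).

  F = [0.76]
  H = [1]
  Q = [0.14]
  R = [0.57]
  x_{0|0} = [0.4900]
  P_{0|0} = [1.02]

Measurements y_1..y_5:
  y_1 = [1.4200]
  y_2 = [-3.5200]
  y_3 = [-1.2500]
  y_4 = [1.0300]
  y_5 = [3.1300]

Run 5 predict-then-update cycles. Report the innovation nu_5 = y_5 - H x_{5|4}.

step 1: x^-=[0.3724]  P^-=[0.7292]  S=[1.2992]  K=[0.5613]  nu=[1.0476]  x^+=[0.9604]  P^+=[0.3199]
step 2: x^-=[0.7299]  P^-=[0.3248]  S=[0.8948]  K=[0.3630]  nu=[-4.2499]  x^+=[-0.8127]  P^+=[0.2069]
step 3: x^-=[-0.6177]  P^-=[0.2595]  S=[0.8295]  K=[0.3128]  nu=[-0.6323]  x^+=[-0.8155]  P^+=[0.1783]
step 4: x^-=[-0.6198]  P^-=[0.2430]  S=[0.8130]  K=[0.2989]  nu=[1.6498]  x^+=[-0.1267]  P^+=[0.1704]
step 5: x^-=[-0.0963]  P^-=[0.2384]  S=[0.8084]  K=[0.2949]  nu=[3.2263]  x^+=[0.8552]  P^+=[0.1681]

innov = [3.2263]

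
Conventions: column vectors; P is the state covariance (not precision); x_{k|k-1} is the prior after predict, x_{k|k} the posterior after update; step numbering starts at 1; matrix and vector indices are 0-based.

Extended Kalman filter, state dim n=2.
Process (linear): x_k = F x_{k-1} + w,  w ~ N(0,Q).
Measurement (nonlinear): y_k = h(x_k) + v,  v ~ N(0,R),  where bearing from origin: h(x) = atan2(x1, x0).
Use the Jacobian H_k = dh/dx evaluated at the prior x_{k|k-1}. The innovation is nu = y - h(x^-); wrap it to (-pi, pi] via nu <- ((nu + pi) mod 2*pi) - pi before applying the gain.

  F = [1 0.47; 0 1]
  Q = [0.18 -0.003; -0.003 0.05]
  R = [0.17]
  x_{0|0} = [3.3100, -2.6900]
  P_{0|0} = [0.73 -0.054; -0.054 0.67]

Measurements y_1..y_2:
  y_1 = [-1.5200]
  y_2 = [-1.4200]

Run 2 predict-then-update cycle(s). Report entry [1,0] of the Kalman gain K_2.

step 1: x^-=[2.0457, -2.6900]  P^-=[1.0072 0.2579; 0.2579 0.7200]  H_jac=[0.2355 0.1791]  S=[0.2707]  K=[1.0469; 0.7007]  nu=[-0.5994]  x^+=[1.4182, -3.1100]  P^+=[0.7105 0.0593; 0.0593 0.5871]
step 2: x^-=[-0.0435, -3.1100]  P^-=[1.0759 0.3322; 0.3322 0.6371]  H_jac=[0.3215 -0.0045]  S=[0.2803]  K=[1.2289; 0.3709]  nu=[0.1648]  x^+=[0.1590, -3.0489]  P^+=[0.6527 0.2045; 0.2045 0.5985]

K[1,0] = 0.3709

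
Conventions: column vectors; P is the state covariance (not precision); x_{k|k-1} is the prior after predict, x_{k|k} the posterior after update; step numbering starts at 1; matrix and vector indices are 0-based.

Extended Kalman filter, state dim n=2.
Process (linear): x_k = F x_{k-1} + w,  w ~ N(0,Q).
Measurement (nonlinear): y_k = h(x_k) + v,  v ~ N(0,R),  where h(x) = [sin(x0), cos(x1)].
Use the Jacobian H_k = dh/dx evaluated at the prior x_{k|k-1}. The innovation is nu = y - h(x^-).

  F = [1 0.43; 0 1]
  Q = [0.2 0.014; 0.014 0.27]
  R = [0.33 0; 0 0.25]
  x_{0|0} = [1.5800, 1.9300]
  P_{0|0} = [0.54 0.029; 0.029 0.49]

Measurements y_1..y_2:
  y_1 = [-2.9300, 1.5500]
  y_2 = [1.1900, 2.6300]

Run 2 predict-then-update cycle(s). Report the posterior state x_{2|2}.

step 1: x^-=[2.4099, 1.9300]  P^-=[0.8555 0.2537; 0.2537 0.7600]  H_jac=[-0.7440 0.0000; 0.0000 -0.9362]  S=[0.8036 0.1767; 0.1767 0.9161]  K=[-0.7677 -0.1112; -0.0669 -0.7638]  nu=[-3.5981, 1.9015]  x^+=[4.9606, 0.7186]  P^+=[0.3405 0.0297; 0.0297 0.2040]
step 2: x^-=[5.2696, 0.7186]  P^-=[0.6037 0.1314; 0.1314 0.4740]  H_jac=[0.5288 0.0000; 0.0000 -0.6583]  S=[0.4988 -0.0457; -0.0457 0.4554]  K=[0.6284 -0.1268; 0.0772 -0.6774]  nu=[2.0387, 1.8772]  x^+=[6.3127, -0.3957]  P^+=[0.3921 0.0482; 0.0482 0.2572]

x_post = [6.3127, -0.3957]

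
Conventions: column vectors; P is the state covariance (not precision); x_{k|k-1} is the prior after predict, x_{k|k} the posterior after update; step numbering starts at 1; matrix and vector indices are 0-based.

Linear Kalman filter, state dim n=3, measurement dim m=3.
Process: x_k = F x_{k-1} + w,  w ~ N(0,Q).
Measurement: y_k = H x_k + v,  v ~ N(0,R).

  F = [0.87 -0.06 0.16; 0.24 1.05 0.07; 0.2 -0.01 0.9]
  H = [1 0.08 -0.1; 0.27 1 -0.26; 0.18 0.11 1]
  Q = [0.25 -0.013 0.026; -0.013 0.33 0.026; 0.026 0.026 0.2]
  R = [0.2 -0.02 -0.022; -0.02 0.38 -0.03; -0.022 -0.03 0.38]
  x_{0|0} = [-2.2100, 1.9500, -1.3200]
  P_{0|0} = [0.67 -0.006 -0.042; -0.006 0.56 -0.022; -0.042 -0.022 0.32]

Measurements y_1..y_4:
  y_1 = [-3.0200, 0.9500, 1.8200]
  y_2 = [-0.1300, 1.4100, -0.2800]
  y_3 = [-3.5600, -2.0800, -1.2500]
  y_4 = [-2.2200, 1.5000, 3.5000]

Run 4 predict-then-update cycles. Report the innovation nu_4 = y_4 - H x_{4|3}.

innov = [0.2371, 3.0318, 5.2403]

step 1: x^-=[-2.2509, 1.4247, -1.6495]  P^-=[0.7567 0.0820 0.1561; 0.0820 0.9799 0.0408; 0.1561 0.0408 0.4714]  S=[0.9489 0.3090 0.2420; 0.3090 1.4481 0.0837; 0.2420 0.0837 0.9561]  K=[0.7559 0.0012 0.1237; -0.0966 0.6975 0.1342; 0.0017 -0.0585 0.5317]  nu=[-1.0480, -0.2958, 3.7179]  x^+=[-2.5835, 1.8187, 0.3430]  P^+=[0.1539 -0.0576 0.0090; -0.0576 0.2815 0.0116; 0.0090 0.0116 0.2009]
step 2: x^-=[-2.3019, 1.3136, -0.2262]  P^-=[0.3810 -0.0453 0.0897; -0.0453 0.6232 0.0442; 0.0897 0.0442 0.3722]  S=[0.5628 0.0650 0.1004; 0.0650 0.9961 0.0137; 0.1004 0.0137 0.8123]  K=[0.6359 -0.0087 0.1103; -0.0930 0.6061 0.1300; 0.0178 -0.0363 0.4825]  nu=[2.0442, 0.6591, 0.2161]  x^+=[-0.9839, 1.5511, -0.1096]  P^+=[0.1301 -0.0517 0.0105; -0.0517 0.2463 0.0155; 0.0105 0.0155 0.1804]
step 3: x^-=[-0.9666, 1.3848, -0.3109]  P^-=[0.3620 -0.0423 0.0835; -0.0423 0.5864 0.0473; 0.0835 0.0473 0.3551]  S=[0.5451 0.0610 0.0928; 0.0610 0.9577 0.0155; 0.0928 0.0155 0.7927]  K=[0.6248 -0.0063 0.1086; -0.0885 0.5911 0.1303; 0.0182 -0.0323 0.4720]  nu=[-2.7353, -3.2847, -0.9174]  x^+=[-2.7545, -0.4342, -0.6878]  P^+=[0.1277 -0.0500 0.0102; -0.0500 0.2402 0.0163; 0.0102 0.0163 0.1763]
step 4: x^-=[-2.4804, -1.1652, -1.1656]  P^-=[0.3598 -0.0407 0.0822; -0.0407 0.5806 0.0481; 0.0822 0.0481 0.3515]  S=[0.5433 0.0617 0.0917; 0.0617 0.9521 0.0165; 0.0917 0.0165 0.7888]  K=[0.6235 -0.0055 0.1083; -0.0872 0.5886 0.1305; 0.0180 -0.0315 0.4697]  nu=[0.2371, 3.0318, 5.2403]  x^+=[-1.7818, 1.2823, 1.2045]  P^+=[0.1274 -0.0496 0.0101; -0.0496 0.2391 0.0165; 0.0101 0.0165 0.1754]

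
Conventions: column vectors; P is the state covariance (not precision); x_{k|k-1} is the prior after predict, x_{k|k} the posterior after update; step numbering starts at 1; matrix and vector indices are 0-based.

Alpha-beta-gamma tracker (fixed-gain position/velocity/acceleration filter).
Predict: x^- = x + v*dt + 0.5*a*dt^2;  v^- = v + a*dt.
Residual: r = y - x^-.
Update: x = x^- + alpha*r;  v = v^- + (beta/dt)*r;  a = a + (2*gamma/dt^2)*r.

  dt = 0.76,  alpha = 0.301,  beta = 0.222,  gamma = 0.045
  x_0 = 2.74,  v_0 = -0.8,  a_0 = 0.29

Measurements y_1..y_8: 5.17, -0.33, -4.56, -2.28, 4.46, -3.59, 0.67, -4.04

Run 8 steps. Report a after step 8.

a_post = 0.5666

step 1: x_pred=2.2158  r=2.9542  x^+=3.1050  v^+=0.2834  a^+=0.7503
step 2: x_pred=3.5370  r=-3.8670  x^+=2.3730  v^+=-0.2760  a^+=0.1478
step 3: x_pred=2.2060  r=-6.7660  x^+=0.1694  v^+=-2.1401  a^+=-0.9065
step 4: x_pred=-1.7188  r=-0.5612  x^+=-1.8877  v^+=-2.9929  a^+=-0.9939
step 5: x_pred=-4.4494  r=8.9094  x^+=-1.7677  v^+=-1.1458  a^+=0.3943
step 6: x_pred=-2.5246  r=-1.0654  x^+=-2.8453  v^+=-1.1573  a^+=0.2283
step 7: x_pred=-3.6589  r=4.3289  x^+=-2.3559  v^+=0.2807  a^+=0.9028
step 8: x_pred=-1.8819  r=-2.1581  x^+=-2.5315  v^+=0.3364  a^+=0.5666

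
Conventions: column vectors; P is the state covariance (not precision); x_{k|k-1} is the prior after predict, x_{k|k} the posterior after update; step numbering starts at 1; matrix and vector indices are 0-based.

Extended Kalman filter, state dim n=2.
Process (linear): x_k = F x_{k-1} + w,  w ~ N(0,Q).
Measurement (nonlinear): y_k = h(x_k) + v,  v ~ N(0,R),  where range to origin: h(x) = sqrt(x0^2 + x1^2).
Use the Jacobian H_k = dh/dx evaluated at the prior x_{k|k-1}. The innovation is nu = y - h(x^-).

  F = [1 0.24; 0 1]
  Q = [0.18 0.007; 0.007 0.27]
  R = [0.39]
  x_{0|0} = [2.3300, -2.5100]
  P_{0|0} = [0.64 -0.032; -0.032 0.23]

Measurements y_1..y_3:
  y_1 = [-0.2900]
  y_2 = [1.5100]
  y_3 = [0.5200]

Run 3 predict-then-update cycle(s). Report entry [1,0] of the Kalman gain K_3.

K[1,0] = -0.4933

step 1: x^-=[1.7276, -2.5100]  P^-=[0.8179 0.0302; 0.0302 0.5000]  H_jac=[0.5670 -0.8237]  S=[0.9640]  K=[0.4552; -0.4095]  nu=[-3.3371]  x^+=[0.2084, -1.1435]  P^+=[0.6181 0.2099; 0.2099 0.3384]
step 2: x^-=[-0.0660, -1.1435]  P^-=[0.9184 0.2981; 0.2981 0.6084]  H_jac=[-0.0576 -0.9983]  S=[1.0337]  K=[-0.3391; -0.6042]  nu=[0.3646]  x^+=[-0.1897, -1.3638]  P^+=[0.7995 0.0863; 0.0863 0.2310]
step 3: x^-=[-0.5170, -1.3638]  P^-=[1.0342 0.1488; 0.1488 0.5010]  H_jac=[-0.3545 -0.9351]  S=[1.0566]  K=[-0.4786; -0.4933]  nu=[-0.9385]  x^+=[-0.0678, -0.9008]  P^+=[0.7922 -0.1007; -0.1007 0.2439]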